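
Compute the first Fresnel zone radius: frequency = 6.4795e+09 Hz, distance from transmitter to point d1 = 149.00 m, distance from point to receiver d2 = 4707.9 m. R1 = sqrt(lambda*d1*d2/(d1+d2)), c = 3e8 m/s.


lambda = c / f = 3.0000e+08 / 6.4795e+09 = 0.04629987 m
R1 = sqrt(0.04629987 * 149.00 * 4707.9 / (149.00 + 4707.9)) = 2.586 m

2.586 m


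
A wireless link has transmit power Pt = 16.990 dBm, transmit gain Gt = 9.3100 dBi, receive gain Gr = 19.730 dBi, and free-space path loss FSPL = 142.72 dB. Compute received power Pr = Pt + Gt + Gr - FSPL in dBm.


Pr = 16.990 + 9.3100 + 19.730 - 142.72 = -96.69 dBm

-96.69 dBm


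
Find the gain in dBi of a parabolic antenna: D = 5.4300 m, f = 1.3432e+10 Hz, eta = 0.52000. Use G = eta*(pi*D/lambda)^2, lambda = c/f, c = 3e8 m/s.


lambda = c / f = 3.0000e+08 / 1.3432e+10 = 0.02233472 m
G_linear = 0.52000 * (pi * 5.4300 / 0.02233472)^2 = 303348.4
G_dBi = 10 * log10(303348.4) = 54.82 dBi

54.82 dBi


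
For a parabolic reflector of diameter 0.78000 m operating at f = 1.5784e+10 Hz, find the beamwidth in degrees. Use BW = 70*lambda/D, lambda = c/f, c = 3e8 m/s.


lambda = c / f = 3.0000e+08 / 1.5784e+10 = 0.01900659 m
BW = 70 * 0.01900659 / 0.78000 = 1.706 deg

1.706 deg


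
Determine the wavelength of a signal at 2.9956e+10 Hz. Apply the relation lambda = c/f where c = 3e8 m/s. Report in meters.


lambda = c / f = 3.0000e+08 / 2.9956e+10 = 0.01001 m

0.01001 m


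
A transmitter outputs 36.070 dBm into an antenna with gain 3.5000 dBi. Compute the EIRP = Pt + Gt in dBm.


EIRP = Pt + Gt = 36.070 + 3.5000 = 39.57 dBm

39.57 dBm


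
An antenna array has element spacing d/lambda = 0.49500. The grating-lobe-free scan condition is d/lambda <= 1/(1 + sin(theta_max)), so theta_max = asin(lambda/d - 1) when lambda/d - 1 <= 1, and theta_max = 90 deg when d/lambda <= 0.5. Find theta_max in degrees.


lambda/d - 1 = 1/0.49500 - 1 = 1.020202 >= 1
d/lambda <= 0.5, so the array can scan to endfire without grating lobes: theta_max = 90 deg

90 deg


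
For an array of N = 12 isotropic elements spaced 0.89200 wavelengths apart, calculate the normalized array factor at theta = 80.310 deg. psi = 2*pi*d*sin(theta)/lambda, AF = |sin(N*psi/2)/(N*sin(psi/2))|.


psi = 2*pi*0.89200*sin(80.310 deg) = 5.524640 rad
AF = |sin(12*5.524640/2) / (12*sin(5.524640/2))| = 0.2222

0.2222


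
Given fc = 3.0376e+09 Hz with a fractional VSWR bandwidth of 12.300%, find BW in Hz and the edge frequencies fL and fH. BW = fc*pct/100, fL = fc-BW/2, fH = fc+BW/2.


BW = 3.0376e+09 * 12.300/100 = 3.736248e+08 Hz
fL = 3.0376e+09 - 3.736248e+08/2 = 2.851e+09 Hz
fH = 3.0376e+09 + 3.736248e+08/2 = 3.224e+09 Hz

BW=3.736e+08 Hz, fL=2.851e+09 Hz, fH=3.224e+09 Hz


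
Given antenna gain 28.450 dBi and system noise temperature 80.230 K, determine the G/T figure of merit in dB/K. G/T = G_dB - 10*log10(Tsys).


G/T = 28.450 - 10*log10(80.230) = 28.450 - 19.04337 = 9.407 dB/K

9.407 dB/K


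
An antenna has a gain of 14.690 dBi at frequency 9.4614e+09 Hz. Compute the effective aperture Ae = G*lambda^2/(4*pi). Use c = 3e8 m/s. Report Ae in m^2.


lambda = c / f = 3.0000e+08 / 9.4614e+09 = 0.03170778 m
G_linear = 10^(14.690/10) = 29.44422
Ae = G_linear * lambda^2 / (4*pi) = 29.44422 * 0.03170778^2 / (4*pi) = 2.356e-03 m^2

2.356e-03 m^2


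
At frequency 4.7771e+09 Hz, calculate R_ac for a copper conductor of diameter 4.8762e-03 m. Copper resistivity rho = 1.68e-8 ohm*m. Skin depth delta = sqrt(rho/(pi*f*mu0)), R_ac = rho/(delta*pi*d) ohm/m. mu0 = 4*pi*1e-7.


delta = sqrt(1.68e-8 / (pi * 4.7771e+09 * 4*pi*1e-7)) = 9.438275e-07 m
R_ac = 1.68e-8 / (9.438275e-07 * pi * 4.8762e-03) = 1.162 ohm/m

1.162 ohm/m


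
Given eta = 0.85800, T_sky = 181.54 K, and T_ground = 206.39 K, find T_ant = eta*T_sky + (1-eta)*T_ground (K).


T_ant = 0.85800 * 181.54 + (1 - 0.85800) * 206.39 = 185.1 K

185.1 K


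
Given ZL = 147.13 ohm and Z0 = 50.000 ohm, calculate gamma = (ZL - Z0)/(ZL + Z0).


gamma = (147.13 - 50.000) / (147.13 + 50.000) = 0.4927

0.4927


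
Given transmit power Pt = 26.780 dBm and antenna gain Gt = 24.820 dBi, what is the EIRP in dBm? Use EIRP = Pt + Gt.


EIRP = Pt + Gt = 26.780 + 24.820 = 51.60 dBm

51.60 dBm


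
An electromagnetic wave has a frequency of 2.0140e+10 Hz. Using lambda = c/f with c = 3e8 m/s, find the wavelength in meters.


lambda = c / f = 3.0000e+08 / 2.0140e+10 = 0.01490 m

0.01490 m


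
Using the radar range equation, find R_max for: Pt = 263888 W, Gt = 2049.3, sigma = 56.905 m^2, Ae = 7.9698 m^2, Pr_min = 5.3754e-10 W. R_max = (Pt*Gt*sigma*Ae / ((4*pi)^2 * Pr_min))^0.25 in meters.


R^4 = 263888*2049.3*56.905*7.9698 / ((4*pi)^2 * 5.3754e-10) = 2.889299e+18
R_max = 2.889299e+18^0.25 = 41229 m

41229 m


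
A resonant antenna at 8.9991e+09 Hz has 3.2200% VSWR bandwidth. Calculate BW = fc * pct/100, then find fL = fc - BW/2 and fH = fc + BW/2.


BW = 8.9991e+09 * 3.2200/100 = 2.897710e+08 Hz
fL = 8.9991e+09 - 2.897710e+08/2 = 8.854e+09 Hz
fH = 8.9991e+09 + 2.897710e+08/2 = 9.144e+09 Hz

BW=2.898e+08 Hz, fL=8.854e+09 Hz, fH=9.144e+09 Hz


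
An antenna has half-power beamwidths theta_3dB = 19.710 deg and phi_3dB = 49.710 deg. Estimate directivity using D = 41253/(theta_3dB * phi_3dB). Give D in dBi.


D_linear = 41253 / (19.710 * 49.710) = 42.10417
D_dBi = 10 * log10(42.10417) = 16.24 dBi

16.24 dBi


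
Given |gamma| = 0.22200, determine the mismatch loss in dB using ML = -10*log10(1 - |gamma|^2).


ML = -10 * log10(1 - 0.22200^2) = -10 * log10(0.950716) = 0.2195 dB

0.2195 dB


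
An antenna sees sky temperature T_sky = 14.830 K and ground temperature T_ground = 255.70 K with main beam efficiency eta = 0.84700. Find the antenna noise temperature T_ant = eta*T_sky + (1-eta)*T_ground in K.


T_ant = 0.84700 * 14.830 + (1 - 0.84700) * 255.70 = 51.68 K

51.68 K


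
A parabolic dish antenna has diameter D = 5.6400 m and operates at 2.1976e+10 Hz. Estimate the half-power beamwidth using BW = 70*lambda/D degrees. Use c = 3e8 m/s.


lambda = c / f = 3.0000e+08 / 2.1976e+10 = 0.01365126 m
BW = 70 * 0.01365126 / 5.6400 = 0.1694 deg

0.1694 deg


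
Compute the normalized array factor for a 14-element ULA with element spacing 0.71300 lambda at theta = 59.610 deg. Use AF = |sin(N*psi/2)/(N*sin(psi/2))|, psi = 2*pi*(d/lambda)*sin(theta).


psi = 2*pi*0.71300*sin(59.610 deg) = 3.864380 rad
AF = |sin(14*3.864380/2) / (14*sin(3.864380/2))| = 0.07181

0.07181


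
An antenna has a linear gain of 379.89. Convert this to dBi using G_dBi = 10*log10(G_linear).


G_dBi = 10 * log10(379.89) = 25.80 dBi

25.80 dBi


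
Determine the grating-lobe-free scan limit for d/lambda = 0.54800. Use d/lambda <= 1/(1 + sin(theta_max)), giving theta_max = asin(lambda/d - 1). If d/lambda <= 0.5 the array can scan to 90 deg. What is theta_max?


lambda/d - 1 = 1/0.54800 - 1 = 0.8248175
theta_max = asin(0.8248175) = 55.57 deg

55.57 deg


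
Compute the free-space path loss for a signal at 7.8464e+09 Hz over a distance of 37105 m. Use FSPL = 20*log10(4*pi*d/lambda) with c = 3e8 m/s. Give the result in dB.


lambda = c / f = 3.0000e+08 / 7.8464e+09 = 0.03823409 m
FSPL = 20 * log10(4*pi*37105/0.03823409) = 141.7 dB

141.7 dB


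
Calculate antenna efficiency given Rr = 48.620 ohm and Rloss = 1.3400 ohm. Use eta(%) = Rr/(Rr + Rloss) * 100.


eta = 48.620 / (48.620 + 1.3400) * 100 = 97.32%

97.32%


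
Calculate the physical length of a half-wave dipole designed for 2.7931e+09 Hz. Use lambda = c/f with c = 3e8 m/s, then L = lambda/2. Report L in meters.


lambda = c / f = 3.0000e+08 / 2.7931e+09 = 0.1074075 m
L = lambda / 2 = 0.1074075 / 2 = 0.05370 m

0.05370 m


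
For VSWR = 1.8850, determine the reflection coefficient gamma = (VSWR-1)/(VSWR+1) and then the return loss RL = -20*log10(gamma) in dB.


gamma = (1.8850 - 1) / (1.8850 + 1) = 0.3067591
RL = -20 * log10(0.3067591) = 10.26 dB

10.26 dB


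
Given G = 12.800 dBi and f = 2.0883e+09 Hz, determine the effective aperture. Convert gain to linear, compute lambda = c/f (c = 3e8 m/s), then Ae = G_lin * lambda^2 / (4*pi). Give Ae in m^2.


lambda = c / f = 3.0000e+08 / 2.0883e+09 = 0.1436575 m
G_linear = 10^(12.800/10) = 19.05461
Ae = G_linear * lambda^2 / (4*pi) = 19.05461 * 0.1436575^2 / (4*pi) = 0.03129 m^2

0.03129 m^2


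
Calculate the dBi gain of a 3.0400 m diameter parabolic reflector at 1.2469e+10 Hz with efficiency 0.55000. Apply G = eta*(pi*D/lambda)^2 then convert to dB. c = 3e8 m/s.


lambda = c / f = 3.0000e+08 / 1.2469e+10 = 0.02405967 m
G_linear = 0.55000 * (pi * 3.0400 / 0.02405967)^2 = 86662.31
G_dBi = 10 * log10(86662.31) = 49.38 dBi

49.38 dBi


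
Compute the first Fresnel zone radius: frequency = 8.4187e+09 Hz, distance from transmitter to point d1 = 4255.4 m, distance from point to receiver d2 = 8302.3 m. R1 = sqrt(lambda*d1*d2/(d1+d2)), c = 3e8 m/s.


lambda = c / f = 3.0000e+08 / 8.4187e+09 = 0.03563496 m
R1 = sqrt(0.03563496 * 4255.4 * 8302.3 / (4255.4 + 8302.3)) = 10.01 m

10.01 m


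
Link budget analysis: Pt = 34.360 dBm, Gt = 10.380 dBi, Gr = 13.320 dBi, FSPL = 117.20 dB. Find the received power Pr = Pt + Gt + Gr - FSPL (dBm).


Pr = 34.360 + 10.380 + 13.320 - 117.20 = -59.14 dBm

-59.14 dBm


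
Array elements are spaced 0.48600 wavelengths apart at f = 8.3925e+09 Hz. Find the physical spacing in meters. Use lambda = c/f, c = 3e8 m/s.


lambda = c / f = 3.0000e+08 / 8.3925e+09 = 0.03574620 m
d = 0.48600 * 0.03574620 = 0.01737 m

0.01737 m


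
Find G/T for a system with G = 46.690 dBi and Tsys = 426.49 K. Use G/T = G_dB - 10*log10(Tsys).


G/T = 46.690 - 10*log10(426.49) = 46.690 - 26.29909 = 20.39 dB/K

20.39 dB/K


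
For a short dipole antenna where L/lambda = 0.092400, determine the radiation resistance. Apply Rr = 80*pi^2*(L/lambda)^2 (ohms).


Rr = 80 * pi^2 * (0.092400)^2 = 80 * 9.869604 * 8.537760e-03 = 6.741 ohm

6.741 ohm


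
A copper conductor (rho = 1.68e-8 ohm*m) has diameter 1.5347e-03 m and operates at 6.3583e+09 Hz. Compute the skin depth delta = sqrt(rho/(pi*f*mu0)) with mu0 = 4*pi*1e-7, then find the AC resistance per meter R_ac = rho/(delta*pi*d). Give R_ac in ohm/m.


delta = sqrt(1.68e-8 / (pi * 6.3583e+09 * 4*pi*1e-7)) = 8.180960e-07 m
R_ac = 1.68e-8 / (8.180960e-07 * pi * 1.5347e-03) = 4.259 ohm/m

4.259 ohm/m


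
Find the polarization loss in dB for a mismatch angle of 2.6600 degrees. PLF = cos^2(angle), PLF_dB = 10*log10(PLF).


PLF_linear = cos^2(2.6600 deg) = 0.9978462
PLF_dB = 10 * log10(0.9978462) = -9.364e-03 dB

-9.364e-03 dB


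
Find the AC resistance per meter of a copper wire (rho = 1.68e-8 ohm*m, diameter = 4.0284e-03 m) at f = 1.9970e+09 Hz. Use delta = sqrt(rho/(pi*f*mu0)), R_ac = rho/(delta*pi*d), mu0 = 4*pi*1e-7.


delta = sqrt(1.68e-8 / (pi * 1.9970e+09 * 4*pi*1e-7)) = 1.459774e-06 m
R_ac = 1.68e-8 / (1.459774e-06 * pi * 4.0284e-03) = 0.9094 ohm/m

0.9094 ohm/m


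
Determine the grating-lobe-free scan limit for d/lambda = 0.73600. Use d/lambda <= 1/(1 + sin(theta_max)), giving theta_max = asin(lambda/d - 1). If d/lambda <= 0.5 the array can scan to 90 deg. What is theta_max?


lambda/d - 1 = 1/0.73600 - 1 = 0.3586957
theta_max = asin(0.3586957) = 21.02 deg

21.02 deg


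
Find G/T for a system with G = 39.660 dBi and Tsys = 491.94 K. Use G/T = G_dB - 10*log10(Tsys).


G/T = 39.660 - 10*log10(491.94) = 39.660 - 26.91912 = 12.74 dB/K

12.74 dB/K


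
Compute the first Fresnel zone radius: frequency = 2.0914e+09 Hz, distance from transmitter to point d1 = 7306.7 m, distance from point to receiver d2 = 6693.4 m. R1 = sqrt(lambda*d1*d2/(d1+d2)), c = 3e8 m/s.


lambda = c / f = 3.0000e+08 / 2.0914e+09 = 0.1434446 m
R1 = sqrt(0.1434446 * 7306.7 * 6693.4 / (7306.7 + 6693.4)) = 22.39 m

22.39 m


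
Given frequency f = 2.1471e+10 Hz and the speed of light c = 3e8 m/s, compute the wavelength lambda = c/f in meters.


lambda = c / f = 3.0000e+08 / 2.1471e+10 = 0.01397 m

0.01397 m


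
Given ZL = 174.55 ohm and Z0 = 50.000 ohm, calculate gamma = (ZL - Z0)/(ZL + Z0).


gamma = (174.55 - 50.000) / (174.55 + 50.000) = 0.5547

0.5547


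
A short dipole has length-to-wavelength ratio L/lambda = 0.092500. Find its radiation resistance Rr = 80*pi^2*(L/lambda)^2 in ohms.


Rr = 80 * pi^2 * (0.092500)^2 = 80 * 9.869604 * 8.556250e-03 = 6.756 ohm

6.756 ohm


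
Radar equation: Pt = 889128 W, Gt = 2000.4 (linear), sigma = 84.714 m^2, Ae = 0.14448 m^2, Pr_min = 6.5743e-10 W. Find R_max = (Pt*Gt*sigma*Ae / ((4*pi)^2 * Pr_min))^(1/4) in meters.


R^4 = 889128*2000.4*84.714*0.14448 / ((4*pi)^2 * 6.5743e-10) = 2.096886e+17
R_max = 2.096886e+17^0.25 = 21399 m

21399 m


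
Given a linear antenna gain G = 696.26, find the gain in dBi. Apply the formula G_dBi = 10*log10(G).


G_dBi = 10 * log10(696.26) = 28.43 dBi

28.43 dBi


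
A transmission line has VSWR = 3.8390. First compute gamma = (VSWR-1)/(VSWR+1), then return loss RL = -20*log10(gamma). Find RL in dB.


gamma = (3.8390 - 1) / (3.8390 + 1) = 0.5866915
RL = -20 * log10(0.5866915) = 4.632 dB

4.632 dB


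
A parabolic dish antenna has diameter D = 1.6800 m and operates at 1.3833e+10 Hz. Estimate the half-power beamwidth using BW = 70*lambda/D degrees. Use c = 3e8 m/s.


lambda = c / f = 3.0000e+08 / 1.3833e+10 = 0.02168727 m
BW = 70 * 0.02168727 / 1.6800 = 0.9036 deg

0.9036 deg


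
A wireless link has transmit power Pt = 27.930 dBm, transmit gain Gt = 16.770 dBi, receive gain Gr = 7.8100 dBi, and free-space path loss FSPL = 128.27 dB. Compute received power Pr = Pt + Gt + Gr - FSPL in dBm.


Pr = 27.930 + 16.770 + 7.8100 - 128.27 = -75.76 dBm

-75.76 dBm


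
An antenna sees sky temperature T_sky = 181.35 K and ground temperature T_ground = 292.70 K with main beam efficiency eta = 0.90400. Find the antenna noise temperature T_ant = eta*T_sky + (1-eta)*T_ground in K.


T_ant = 0.90400 * 181.35 + (1 - 0.90400) * 292.70 = 192.0 K

192.0 K


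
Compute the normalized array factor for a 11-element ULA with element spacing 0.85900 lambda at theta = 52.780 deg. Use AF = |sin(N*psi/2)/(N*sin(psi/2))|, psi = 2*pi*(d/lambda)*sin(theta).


psi = 2*pi*0.85900*sin(52.780 deg) = 4.297937 rad
AF = |sin(11*4.297937/2) / (11*sin(4.297937/2))| = 0.1082

0.1082


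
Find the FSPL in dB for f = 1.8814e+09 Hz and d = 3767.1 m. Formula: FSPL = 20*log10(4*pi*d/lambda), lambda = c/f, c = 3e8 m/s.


lambda = c / f = 3.0000e+08 / 1.8814e+09 = 0.1594557 m
FSPL = 20 * log10(4*pi*3767.1/0.1594557) = 109.5 dB

109.5 dB


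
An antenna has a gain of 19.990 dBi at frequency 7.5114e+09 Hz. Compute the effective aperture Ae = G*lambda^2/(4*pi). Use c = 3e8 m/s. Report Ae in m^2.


lambda = c / f = 3.0000e+08 / 7.5114e+09 = 0.03993929 m
G_linear = 10^(19.990/10) = 99.77001
Ae = G_linear * lambda^2 / (4*pi) = 99.77001 * 0.03993929^2 / (4*pi) = 0.01266 m^2

0.01266 m^2


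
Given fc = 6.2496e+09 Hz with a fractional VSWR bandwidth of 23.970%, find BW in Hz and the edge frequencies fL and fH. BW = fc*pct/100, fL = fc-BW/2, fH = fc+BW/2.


BW = 6.2496e+09 * 23.970/100 = 1.498029e+09 Hz
fL = 6.2496e+09 - 1.498029e+09/2 = 5.501e+09 Hz
fH = 6.2496e+09 + 1.498029e+09/2 = 6.999e+09 Hz

BW=1.498e+09 Hz, fL=5.501e+09 Hz, fH=6.999e+09 Hz


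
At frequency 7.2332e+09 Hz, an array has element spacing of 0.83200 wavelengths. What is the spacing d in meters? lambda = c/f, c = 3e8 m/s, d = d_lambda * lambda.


lambda = c / f = 3.0000e+08 / 7.2332e+09 = 0.04147542 m
d = 0.83200 * 0.04147542 = 0.03451 m

0.03451 m


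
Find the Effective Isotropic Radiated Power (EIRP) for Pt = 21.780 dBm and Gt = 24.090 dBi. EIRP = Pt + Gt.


EIRP = Pt + Gt = 21.780 + 24.090 = 45.87 dBm

45.87 dBm


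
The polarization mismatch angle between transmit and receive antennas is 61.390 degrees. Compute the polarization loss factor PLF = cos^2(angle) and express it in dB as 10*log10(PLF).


PLF_linear = cos^2(61.390 deg) = 0.2292926
PLF_dB = 10 * log10(0.2292926) = -6.396 dB

-6.396 dB


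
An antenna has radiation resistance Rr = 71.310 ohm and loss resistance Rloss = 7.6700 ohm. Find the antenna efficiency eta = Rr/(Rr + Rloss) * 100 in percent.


eta = 71.310 / (71.310 + 7.6700) * 100 = 90.29%

90.29%


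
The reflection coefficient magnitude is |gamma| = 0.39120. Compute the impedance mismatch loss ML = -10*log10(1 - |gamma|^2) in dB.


ML = -10 * log10(1 - 0.39120^2) = -10 * log10(0.84696256) = 0.7214 dB

0.7214 dB


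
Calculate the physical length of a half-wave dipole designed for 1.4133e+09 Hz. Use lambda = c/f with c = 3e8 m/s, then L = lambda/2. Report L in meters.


lambda = c / f = 3.0000e+08 / 1.4133e+09 = 0.2122692 m
L = lambda / 2 = 0.2122692 / 2 = 0.1061 m

0.1061 m


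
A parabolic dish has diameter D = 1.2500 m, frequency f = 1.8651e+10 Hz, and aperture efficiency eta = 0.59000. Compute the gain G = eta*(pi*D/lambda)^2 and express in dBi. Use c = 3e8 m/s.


lambda = c / f = 3.0000e+08 / 1.8651e+10 = 0.01608493 m
G_linear = 0.59000 * (pi * 1.2500 / 0.01608493)^2 = 35166.85
G_dBi = 10 * log10(35166.85) = 45.46 dBi

45.46 dBi


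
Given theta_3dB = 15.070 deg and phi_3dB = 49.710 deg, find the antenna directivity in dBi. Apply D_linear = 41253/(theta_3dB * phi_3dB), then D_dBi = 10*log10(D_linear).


D_linear = 41253 / (15.070 * 49.710) = 55.06790
D_dBi = 10 * log10(55.06790) = 17.41 dBi

17.41 dBi


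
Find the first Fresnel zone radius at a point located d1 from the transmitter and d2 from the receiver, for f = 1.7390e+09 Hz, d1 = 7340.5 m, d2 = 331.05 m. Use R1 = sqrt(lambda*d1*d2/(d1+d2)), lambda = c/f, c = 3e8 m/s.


lambda = c / f = 3.0000e+08 / 1.7390e+09 = 0.1725129 m
R1 = sqrt(0.1725129 * 7340.5 * 331.05 / (7340.5 + 331.05)) = 7.392 m

7.392 m


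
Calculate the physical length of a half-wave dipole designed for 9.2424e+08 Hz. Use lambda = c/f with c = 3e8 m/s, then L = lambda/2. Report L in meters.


lambda = c / f = 3.0000e+08 / 9.2424e+08 = 0.3245910 m
L = lambda / 2 = 0.3245910 / 2 = 0.1623 m

0.1623 m


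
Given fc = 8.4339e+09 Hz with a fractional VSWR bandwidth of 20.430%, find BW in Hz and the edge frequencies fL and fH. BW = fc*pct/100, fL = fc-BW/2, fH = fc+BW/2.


BW = 8.4339e+09 * 20.430/100 = 1.723046e+09 Hz
fL = 8.4339e+09 - 1.723046e+09/2 = 7.572e+09 Hz
fH = 8.4339e+09 + 1.723046e+09/2 = 9.295e+09 Hz

BW=1.723e+09 Hz, fL=7.572e+09 Hz, fH=9.295e+09 Hz


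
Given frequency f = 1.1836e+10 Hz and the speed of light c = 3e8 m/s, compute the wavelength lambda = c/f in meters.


lambda = c / f = 3.0000e+08 / 1.1836e+10 = 0.02535 m

0.02535 m


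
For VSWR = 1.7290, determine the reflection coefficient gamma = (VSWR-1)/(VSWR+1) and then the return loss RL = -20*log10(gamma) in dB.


gamma = (1.7290 - 1) / (1.7290 + 1) = 0.2671308
RL = -20 * log10(0.2671308) = 11.47 dB

11.47 dB


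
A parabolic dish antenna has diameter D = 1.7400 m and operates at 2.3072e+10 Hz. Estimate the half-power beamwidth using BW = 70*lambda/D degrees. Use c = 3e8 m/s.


lambda = c / f = 3.0000e+08 / 2.3072e+10 = 0.01300277 m
BW = 70 * 0.01300277 / 1.7400 = 0.5231 deg

0.5231 deg


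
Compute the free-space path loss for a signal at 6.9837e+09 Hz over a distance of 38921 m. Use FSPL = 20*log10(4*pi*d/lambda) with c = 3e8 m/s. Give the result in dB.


lambda = c / f = 3.0000e+08 / 6.9837e+09 = 0.04295717 m
FSPL = 20 * log10(4*pi*38921/0.04295717) = 141.1 dB

141.1 dB


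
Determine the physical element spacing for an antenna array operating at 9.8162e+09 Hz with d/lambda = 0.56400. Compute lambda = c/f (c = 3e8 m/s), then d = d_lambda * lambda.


lambda = c / f = 3.0000e+08 / 9.8162e+09 = 0.03056172 m
d = 0.56400 * 0.03056172 = 0.01724 m

0.01724 m


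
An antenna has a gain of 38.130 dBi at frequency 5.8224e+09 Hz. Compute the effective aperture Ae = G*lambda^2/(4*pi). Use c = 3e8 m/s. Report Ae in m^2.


lambda = c / f = 3.0000e+08 / 5.8224e+09 = 0.05152514 m
G_linear = 10^(38.130/10) = 6501.297
Ae = G_linear * lambda^2 / (4*pi) = 6501.297 * 0.05152514^2 / (4*pi) = 1.373 m^2

1.373 m^2


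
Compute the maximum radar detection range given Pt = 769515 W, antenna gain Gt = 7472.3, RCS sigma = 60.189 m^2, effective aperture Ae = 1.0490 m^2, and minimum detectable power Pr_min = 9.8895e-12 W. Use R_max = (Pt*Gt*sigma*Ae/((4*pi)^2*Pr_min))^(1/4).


R^4 = 769515*7472.3*60.189*1.0490 / ((4*pi)^2 * 9.8895e-12) = 2.324716e+20
R_max = 2.324716e+20^0.25 = 123479 m

123479 m


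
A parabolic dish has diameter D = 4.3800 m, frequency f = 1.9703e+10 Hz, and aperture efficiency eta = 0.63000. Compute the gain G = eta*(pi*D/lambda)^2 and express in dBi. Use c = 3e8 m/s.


lambda = c / f = 3.0000e+08 / 1.9703e+10 = 0.01522611 m
G_linear = 0.63000 * (pi * 4.3800 / 0.01522611)^2 = 514529.9
G_dBi = 10 * log10(514529.9) = 57.11 dBi

57.11 dBi


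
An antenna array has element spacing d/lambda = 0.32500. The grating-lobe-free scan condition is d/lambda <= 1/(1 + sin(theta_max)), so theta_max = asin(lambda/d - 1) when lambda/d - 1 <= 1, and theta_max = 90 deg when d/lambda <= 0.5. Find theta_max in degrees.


lambda/d - 1 = 1/0.32500 - 1 = 2.076923 >= 1
d/lambda <= 0.5, so the array can scan to endfire without grating lobes: theta_max = 90 deg

90 deg


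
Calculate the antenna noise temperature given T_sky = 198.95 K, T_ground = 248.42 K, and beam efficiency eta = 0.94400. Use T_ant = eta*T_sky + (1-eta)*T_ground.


T_ant = 0.94400 * 198.95 + (1 - 0.94400) * 248.42 = 201.7 K

201.7 K


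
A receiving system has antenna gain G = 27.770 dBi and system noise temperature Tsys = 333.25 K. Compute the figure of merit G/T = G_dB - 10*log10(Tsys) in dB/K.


G/T = 27.770 - 10*log10(333.25) = 27.770 - 25.22770 = 2.542 dB/K

2.542 dB/K


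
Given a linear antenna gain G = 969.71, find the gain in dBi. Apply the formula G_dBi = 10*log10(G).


G_dBi = 10 * log10(969.71) = 29.87 dBi

29.87 dBi


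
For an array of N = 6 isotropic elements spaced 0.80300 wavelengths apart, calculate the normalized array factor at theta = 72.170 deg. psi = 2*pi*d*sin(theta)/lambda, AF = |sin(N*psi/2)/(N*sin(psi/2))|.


psi = 2*pi*0.80300*sin(72.170 deg) = 4.803063 rad
AF = |sin(6*4.803063/2) / (6*sin(4.803063/2))| = 0.2381

0.2381


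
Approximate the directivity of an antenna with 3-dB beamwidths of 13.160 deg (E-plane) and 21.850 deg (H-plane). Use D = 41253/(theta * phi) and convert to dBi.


D_linear = 41253 / (13.160 * 21.850) = 143.4657
D_dBi = 10 * log10(143.4657) = 21.57 dBi

21.57 dBi


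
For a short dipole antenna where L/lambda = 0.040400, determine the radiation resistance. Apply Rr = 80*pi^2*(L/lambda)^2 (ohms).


Rr = 80 * pi^2 * (0.040400)^2 = 80 * 9.869604 * 1.632160e-03 = 1.289 ohm

1.289 ohm


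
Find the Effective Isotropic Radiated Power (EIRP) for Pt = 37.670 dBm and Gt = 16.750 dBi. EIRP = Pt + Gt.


EIRP = Pt + Gt = 37.670 + 16.750 = 54.42 dBm

54.42 dBm


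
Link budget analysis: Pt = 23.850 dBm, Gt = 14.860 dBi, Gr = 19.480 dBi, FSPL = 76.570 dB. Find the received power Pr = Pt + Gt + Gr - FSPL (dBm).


Pr = 23.850 + 14.860 + 19.480 - 76.570 = -18.38 dBm

-18.38 dBm


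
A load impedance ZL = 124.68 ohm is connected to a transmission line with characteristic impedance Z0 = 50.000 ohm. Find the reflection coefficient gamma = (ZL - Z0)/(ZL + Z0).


gamma = (124.68 - 50.000) / (124.68 + 50.000) = 0.4275

0.4275


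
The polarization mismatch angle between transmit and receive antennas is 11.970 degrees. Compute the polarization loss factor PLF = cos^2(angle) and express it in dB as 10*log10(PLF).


PLF_linear = cos^2(11.970 deg) = 0.9569854
PLF_dB = 10 * log10(0.9569854) = -0.1909 dB

-0.1909 dB


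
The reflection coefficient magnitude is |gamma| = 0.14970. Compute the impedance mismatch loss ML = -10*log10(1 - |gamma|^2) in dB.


ML = -10 * log10(1 - 0.14970^2) = -10 * log10(0.97758991) = 0.09843 dB

0.09843 dB


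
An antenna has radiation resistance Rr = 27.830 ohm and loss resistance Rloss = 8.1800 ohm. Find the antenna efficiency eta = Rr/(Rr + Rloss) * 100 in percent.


eta = 27.830 / (27.830 + 8.1800) * 100 = 77.28%

77.28%


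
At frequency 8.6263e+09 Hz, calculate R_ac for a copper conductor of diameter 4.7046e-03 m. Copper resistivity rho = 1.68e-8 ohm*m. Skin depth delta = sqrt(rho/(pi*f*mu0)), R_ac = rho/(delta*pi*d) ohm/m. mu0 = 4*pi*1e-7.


delta = sqrt(1.68e-8 / (pi * 8.6263e+09 * 4*pi*1e-7)) = 7.023644e-07 m
R_ac = 1.68e-8 / (7.023644e-07 * pi * 4.7046e-03) = 1.618 ohm/m

1.618 ohm/m


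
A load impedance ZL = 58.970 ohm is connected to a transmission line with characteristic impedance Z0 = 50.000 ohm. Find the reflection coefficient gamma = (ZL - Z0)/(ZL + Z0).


gamma = (58.970 - 50.000) / (58.970 + 50.000) = 0.08232

0.08232


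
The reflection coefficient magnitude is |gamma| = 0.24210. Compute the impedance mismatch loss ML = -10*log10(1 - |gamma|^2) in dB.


ML = -10 * log10(1 - 0.24210^2) = -10 * log10(0.94138759) = 0.2623 dB

0.2623 dB


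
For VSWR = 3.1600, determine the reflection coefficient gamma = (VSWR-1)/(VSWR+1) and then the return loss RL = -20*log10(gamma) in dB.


gamma = (3.1600 - 1) / (3.1600 + 1) = 0.5192308
RL = -20 * log10(0.5192308) = 5.693 dB

5.693 dB


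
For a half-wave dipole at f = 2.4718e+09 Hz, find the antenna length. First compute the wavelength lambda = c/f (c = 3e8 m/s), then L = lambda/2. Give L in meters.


lambda = c / f = 3.0000e+08 / 2.4718e+09 = 0.1213690 m
L = lambda / 2 = 0.1213690 / 2 = 0.06068 m

0.06068 m


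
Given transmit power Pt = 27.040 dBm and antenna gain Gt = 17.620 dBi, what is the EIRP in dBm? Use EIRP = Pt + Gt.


EIRP = Pt + Gt = 27.040 + 17.620 = 44.66 dBm

44.66 dBm


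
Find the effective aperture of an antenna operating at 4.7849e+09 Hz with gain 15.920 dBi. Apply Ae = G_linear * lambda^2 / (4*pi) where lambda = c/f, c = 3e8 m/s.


lambda = c / f = 3.0000e+08 / 4.7849e+09 = 0.06269724 m
G_linear = 10^(15.920/10) = 39.08409
Ae = G_linear * lambda^2 / (4*pi) = 39.08409 * 0.06269724^2 / (4*pi) = 0.01223 m^2

0.01223 m^2


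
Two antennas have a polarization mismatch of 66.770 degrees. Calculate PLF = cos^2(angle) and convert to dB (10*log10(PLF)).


PLF_linear = cos^2(66.770 deg) = 0.1555696
PLF_dB = 10 * log10(0.1555696) = -8.081 dB

-8.081 dB


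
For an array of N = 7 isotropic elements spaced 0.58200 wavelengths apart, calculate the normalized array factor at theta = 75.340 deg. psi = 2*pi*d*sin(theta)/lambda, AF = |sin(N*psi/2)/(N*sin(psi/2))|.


psi = 2*pi*0.58200*sin(75.340 deg) = 3.537765 rad
AF = |sin(7*3.537765/2) / (7*sin(3.537765/2))| = 0.02669

0.02669


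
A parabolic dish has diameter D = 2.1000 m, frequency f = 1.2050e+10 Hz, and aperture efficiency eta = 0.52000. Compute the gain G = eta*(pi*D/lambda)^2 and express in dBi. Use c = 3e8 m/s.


lambda = c / f = 3.0000e+08 / 1.2050e+10 = 0.02489627 m
G_linear = 0.52000 * (pi * 2.1000 / 0.02489627)^2 = 36515.15
G_dBi = 10 * log10(36515.15) = 45.62 dBi

45.62 dBi


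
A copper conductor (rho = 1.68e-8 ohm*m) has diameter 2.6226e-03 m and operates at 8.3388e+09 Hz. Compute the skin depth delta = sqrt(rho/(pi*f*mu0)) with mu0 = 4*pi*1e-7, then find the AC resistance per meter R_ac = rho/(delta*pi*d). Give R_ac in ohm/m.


delta = sqrt(1.68e-8 / (pi * 8.3388e+09 * 4*pi*1e-7)) = 7.143696e-07 m
R_ac = 1.68e-8 / (7.143696e-07 * pi * 2.6226e-03) = 2.854 ohm/m

2.854 ohm/m


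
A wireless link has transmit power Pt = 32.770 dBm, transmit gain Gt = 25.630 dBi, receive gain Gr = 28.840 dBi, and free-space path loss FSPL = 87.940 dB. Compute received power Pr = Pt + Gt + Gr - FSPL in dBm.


Pr = 32.770 + 25.630 + 28.840 - 87.940 = -0.70 dBm

-0.70 dBm


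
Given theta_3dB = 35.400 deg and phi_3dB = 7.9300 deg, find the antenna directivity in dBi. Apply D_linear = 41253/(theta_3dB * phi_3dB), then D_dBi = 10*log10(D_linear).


D_linear = 41253 / (35.400 * 7.9300) = 146.9532
D_dBi = 10 * log10(146.9532) = 21.67 dBi

21.67 dBi


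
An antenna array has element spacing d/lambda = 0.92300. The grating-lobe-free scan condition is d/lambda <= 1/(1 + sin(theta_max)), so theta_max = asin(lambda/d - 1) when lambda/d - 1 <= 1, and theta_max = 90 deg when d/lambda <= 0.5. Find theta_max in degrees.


lambda/d - 1 = 1/0.92300 - 1 = 0.08342362
theta_max = asin(0.08342362) = 4.785 deg

4.785 deg


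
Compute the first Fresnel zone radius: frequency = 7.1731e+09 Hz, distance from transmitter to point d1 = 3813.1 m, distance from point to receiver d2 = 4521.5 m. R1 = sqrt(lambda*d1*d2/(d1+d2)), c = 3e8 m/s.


lambda = c / f = 3.0000e+08 / 7.1731e+09 = 0.04182292 m
R1 = sqrt(0.04182292 * 3813.1 * 4521.5 / (3813.1 + 4521.5)) = 9.301 m

9.301 m


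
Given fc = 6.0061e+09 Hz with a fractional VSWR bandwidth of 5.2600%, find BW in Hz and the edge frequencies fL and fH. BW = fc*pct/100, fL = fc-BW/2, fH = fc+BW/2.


BW = 6.0061e+09 * 5.2600/100 = 3.159209e+08 Hz
fL = 6.0061e+09 - 3.159209e+08/2 = 5.848e+09 Hz
fH = 6.0061e+09 + 3.159209e+08/2 = 6.164e+09 Hz

BW=3.159e+08 Hz, fL=5.848e+09 Hz, fH=6.164e+09 Hz


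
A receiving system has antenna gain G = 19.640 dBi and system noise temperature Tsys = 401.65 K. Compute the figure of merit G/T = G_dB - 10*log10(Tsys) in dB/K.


G/T = 19.640 - 10*log10(401.65) = 19.640 - 26.03848 = -6.398 dB/K

-6.398 dB/K


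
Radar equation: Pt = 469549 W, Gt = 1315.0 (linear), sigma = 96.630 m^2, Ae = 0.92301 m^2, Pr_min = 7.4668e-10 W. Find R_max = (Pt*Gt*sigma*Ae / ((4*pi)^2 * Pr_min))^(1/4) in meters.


R^4 = 469549*1315.0*96.630*0.92301 / ((4*pi)^2 * 7.4668e-10) = 4.670580e+17
R_max = 4.670580e+17^0.25 = 26142 m

26142 m


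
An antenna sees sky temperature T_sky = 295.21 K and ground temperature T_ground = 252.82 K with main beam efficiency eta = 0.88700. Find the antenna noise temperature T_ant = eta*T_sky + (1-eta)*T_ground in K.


T_ant = 0.88700 * 295.21 + (1 - 0.88700) * 252.82 = 290.4 K

290.4 K


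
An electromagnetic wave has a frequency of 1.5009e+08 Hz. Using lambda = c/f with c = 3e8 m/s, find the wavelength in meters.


lambda = c / f = 3.0000e+08 / 1.5009e+08 = 1.999 m

1.999 m


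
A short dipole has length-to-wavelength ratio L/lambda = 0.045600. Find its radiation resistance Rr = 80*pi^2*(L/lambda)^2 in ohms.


Rr = 80 * pi^2 * (0.045600)^2 = 80 * 9.869604 * 2.079360e-03 = 1.642 ohm

1.642 ohm


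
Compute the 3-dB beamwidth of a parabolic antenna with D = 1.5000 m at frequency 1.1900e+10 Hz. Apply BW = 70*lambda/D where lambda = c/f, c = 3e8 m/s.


lambda = c / f = 3.0000e+08 / 1.1900e+10 = 0.02521008 m
BW = 70 * 0.02521008 / 1.5000 = 1.176 deg

1.176 deg


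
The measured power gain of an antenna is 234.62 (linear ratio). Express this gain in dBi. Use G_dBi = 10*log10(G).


G_dBi = 10 * log10(234.62) = 23.70 dBi

23.70 dBi


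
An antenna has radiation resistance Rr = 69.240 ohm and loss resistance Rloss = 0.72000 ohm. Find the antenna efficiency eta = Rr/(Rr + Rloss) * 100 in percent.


eta = 69.240 / (69.240 + 0.72000) * 100 = 98.97%

98.97%


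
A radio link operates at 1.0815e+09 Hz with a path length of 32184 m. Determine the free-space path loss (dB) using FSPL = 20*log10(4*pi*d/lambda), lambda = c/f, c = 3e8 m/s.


lambda = c / f = 3.0000e+08 / 1.0815e+09 = 0.2773925 m
FSPL = 20 * log10(4*pi*32184/0.2773925) = 123.3 dB

123.3 dB


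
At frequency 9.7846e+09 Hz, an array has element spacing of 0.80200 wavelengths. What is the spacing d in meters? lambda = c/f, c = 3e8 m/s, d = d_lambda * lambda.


lambda = c / f = 3.0000e+08 / 9.7846e+09 = 0.03066043 m
d = 0.80200 * 0.03066043 = 0.02459 m

0.02459 m


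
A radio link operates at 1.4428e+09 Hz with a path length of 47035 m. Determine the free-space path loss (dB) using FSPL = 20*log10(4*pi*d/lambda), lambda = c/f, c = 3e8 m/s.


lambda = c / f = 3.0000e+08 / 1.4428e+09 = 0.2079290 m
FSPL = 20 * log10(4*pi*47035/0.2079290) = 129.1 dB

129.1 dB


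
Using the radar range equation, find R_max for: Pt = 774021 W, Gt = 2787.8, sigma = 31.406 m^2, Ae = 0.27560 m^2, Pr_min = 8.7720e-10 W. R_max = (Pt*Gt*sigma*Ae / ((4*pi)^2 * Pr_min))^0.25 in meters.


R^4 = 774021*2787.8*31.406*0.27560 / ((4*pi)^2 * 8.7720e-10) = 1.348304e+17
R_max = 1.348304e+17^0.25 = 19162 m

19162 m


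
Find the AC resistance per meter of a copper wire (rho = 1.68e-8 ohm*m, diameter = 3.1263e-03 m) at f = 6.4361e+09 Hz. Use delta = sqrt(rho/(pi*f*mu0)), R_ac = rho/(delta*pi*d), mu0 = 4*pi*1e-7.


delta = sqrt(1.68e-8 / (pi * 6.4361e+09 * 4*pi*1e-7)) = 8.131364e-07 m
R_ac = 1.68e-8 / (8.131364e-07 * pi * 3.1263e-03) = 2.104 ohm/m

2.104 ohm/m


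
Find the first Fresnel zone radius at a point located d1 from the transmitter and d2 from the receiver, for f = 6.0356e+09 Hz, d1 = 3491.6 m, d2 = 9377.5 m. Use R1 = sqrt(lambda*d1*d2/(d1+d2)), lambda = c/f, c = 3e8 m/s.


lambda = c / f = 3.0000e+08 / 6.0356e+09 = 0.04970508 m
R1 = sqrt(0.04970508 * 3491.6 * 9377.5 / (3491.6 + 9377.5)) = 11.25 m

11.25 m


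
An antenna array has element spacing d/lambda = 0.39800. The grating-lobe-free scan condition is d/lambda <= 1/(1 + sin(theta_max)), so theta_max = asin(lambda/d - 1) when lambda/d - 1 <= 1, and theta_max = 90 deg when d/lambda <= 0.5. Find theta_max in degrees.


lambda/d - 1 = 1/0.39800 - 1 = 1.512563 >= 1
d/lambda <= 0.5, so the array can scan to endfire without grating lobes: theta_max = 90 deg

90 deg


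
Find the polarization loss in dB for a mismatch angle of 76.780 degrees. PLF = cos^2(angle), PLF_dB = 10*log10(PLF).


PLF_linear = cos^2(76.780 deg) = 0.05229944
PLF_dB = 10 * log10(0.05229944) = -12.82 dB

-12.82 dB


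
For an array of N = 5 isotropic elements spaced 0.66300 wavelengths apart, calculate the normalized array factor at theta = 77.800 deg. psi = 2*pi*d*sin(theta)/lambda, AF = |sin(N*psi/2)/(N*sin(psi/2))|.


psi = 2*pi*0.66300*sin(77.800 deg) = 4.071672 rad
AF = |sin(5*4.071672/2) / (5*sin(4.071672/2))| = 0.1532

0.1532


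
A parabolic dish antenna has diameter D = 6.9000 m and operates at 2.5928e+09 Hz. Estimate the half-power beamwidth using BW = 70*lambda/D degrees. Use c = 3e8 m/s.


lambda = c / f = 3.0000e+08 / 2.5928e+09 = 0.1157050 m
BW = 70 * 0.1157050 / 6.9000 = 1.174 deg

1.174 deg


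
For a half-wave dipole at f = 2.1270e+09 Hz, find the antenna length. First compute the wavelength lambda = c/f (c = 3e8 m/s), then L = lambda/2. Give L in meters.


lambda = c / f = 3.0000e+08 / 2.1270e+09 = 0.1410437 m
L = lambda / 2 = 0.1410437 / 2 = 0.07052 m

0.07052 m


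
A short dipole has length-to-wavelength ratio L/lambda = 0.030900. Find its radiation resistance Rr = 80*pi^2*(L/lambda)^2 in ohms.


Rr = 80 * pi^2 * (0.030900)^2 = 80 * 9.869604 * 9.548100e-04 = 0.7539 ohm

0.7539 ohm


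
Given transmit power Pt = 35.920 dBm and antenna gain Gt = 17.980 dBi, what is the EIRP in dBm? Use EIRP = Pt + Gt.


EIRP = Pt + Gt = 35.920 + 17.980 = 53.90 dBm

53.90 dBm


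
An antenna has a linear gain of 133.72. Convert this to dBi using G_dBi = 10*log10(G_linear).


G_dBi = 10 * log10(133.72) = 21.26 dBi

21.26 dBi


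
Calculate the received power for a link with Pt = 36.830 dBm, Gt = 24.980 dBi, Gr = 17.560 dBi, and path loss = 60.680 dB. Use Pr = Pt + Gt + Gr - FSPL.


Pr = 36.830 + 24.980 + 17.560 - 60.680 = 18.69 dBm

18.69 dBm


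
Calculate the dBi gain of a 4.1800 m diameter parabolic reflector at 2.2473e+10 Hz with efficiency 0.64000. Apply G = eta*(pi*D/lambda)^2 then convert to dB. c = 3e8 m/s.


lambda = c / f = 3.0000e+08 / 2.2473e+10 = 0.01334935 m
G_linear = 0.64000 * (pi * 4.1800 / 0.01334935)^2 = 619315.6
G_dBi = 10 * log10(619315.6) = 57.92 dBi

57.92 dBi


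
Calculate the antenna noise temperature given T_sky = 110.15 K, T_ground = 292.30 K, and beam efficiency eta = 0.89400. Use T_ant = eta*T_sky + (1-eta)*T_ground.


T_ant = 0.89400 * 110.15 + (1 - 0.89400) * 292.30 = 129.5 K

129.5 K


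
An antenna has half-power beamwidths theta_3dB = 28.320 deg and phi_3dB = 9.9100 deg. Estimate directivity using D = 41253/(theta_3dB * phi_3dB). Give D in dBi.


D_linear = 41253 / (28.320 * 9.9100) = 146.9903
D_dBi = 10 * log10(146.9903) = 21.67 dBi

21.67 dBi


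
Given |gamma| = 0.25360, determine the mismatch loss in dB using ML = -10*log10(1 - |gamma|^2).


ML = -10 * log10(1 - 0.25360^2) = -10 * log10(0.93568704) = 0.2887 dB

0.2887 dB


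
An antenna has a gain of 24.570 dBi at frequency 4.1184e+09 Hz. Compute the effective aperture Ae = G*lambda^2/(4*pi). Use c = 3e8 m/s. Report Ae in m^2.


lambda = c / f = 3.0000e+08 / 4.1184e+09 = 0.07284382 m
G_linear = 10^(24.570/10) = 286.4178
Ae = G_linear * lambda^2 / (4*pi) = 286.4178 * 0.07284382^2 / (4*pi) = 0.1209 m^2

0.1209 m^2


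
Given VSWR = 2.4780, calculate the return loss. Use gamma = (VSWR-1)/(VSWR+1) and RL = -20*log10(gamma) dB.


gamma = (2.4780 - 1) / (2.4780 + 1) = 0.4249569
RL = -20 * log10(0.4249569) = 7.433 dB

7.433 dB


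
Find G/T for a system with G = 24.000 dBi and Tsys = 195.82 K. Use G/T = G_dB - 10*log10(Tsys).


G/T = 24.000 - 10*log10(195.82) = 24.000 - 22.91857 = 1.081 dB/K

1.081 dB/K


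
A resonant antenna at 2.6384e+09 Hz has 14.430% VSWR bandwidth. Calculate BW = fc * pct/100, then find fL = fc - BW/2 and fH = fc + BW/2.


BW = 2.6384e+09 * 14.430/100 = 3.807211e+08 Hz
fL = 2.6384e+09 - 3.807211e+08/2 = 2.448e+09 Hz
fH = 2.6384e+09 + 3.807211e+08/2 = 2.829e+09 Hz

BW=3.807e+08 Hz, fL=2.448e+09 Hz, fH=2.829e+09 Hz


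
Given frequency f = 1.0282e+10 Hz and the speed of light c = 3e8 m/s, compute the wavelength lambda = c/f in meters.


lambda = c / f = 3.0000e+08 / 1.0282e+10 = 0.02918 m

0.02918 m


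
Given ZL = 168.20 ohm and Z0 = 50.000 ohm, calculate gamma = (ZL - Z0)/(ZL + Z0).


gamma = (168.20 - 50.000) / (168.20 + 50.000) = 0.5417

0.5417


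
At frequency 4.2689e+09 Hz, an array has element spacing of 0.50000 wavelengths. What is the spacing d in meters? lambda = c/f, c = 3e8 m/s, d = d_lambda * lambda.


lambda = c / f = 3.0000e+08 / 4.2689e+09 = 0.07027572 m
d = 0.50000 * 0.07027572 = 0.03514 m

0.03514 m


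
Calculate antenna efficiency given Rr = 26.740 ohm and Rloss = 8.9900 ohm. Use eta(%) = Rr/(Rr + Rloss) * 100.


eta = 26.740 / (26.740 + 8.9900) * 100 = 74.84%

74.84%


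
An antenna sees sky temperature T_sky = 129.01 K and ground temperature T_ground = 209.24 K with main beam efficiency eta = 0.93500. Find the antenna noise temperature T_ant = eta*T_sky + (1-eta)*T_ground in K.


T_ant = 0.93500 * 129.01 + (1 - 0.93500) * 209.24 = 134.2 K

134.2 K


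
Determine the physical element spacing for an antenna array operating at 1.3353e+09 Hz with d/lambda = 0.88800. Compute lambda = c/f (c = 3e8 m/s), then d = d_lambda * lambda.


lambda = c / f = 3.0000e+08 / 1.3353e+09 = 0.2246686 m
d = 0.88800 * 0.2246686 = 0.1995 m

0.1995 m


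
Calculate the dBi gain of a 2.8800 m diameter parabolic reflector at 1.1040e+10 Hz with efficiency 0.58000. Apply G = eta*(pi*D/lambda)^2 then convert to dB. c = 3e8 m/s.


lambda = c / f = 3.0000e+08 / 1.1040e+10 = 0.02717391 m
G_linear = 0.58000 * (pi * 2.8800 / 0.02717391)^2 = 64299.63
G_dBi = 10 * log10(64299.63) = 48.08 dBi

48.08 dBi


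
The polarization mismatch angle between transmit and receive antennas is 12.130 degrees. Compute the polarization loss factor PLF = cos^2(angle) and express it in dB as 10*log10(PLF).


PLF_linear = cos^2(12.130 deg) = 0.9558452
PLF_dB = 10 * log10(0.9558452) = -0.1961 dB

-0.1961 dB


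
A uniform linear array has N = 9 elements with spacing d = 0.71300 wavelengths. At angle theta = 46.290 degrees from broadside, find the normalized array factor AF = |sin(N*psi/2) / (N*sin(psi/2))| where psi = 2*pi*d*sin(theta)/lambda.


psi = 2*pi*0.71300*sin(46.290 deg) = 3.238288 rad
AF = |sin(9*3.238288/2) / (9*sin(3.238288/2))| = 0.1009

0.1009
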